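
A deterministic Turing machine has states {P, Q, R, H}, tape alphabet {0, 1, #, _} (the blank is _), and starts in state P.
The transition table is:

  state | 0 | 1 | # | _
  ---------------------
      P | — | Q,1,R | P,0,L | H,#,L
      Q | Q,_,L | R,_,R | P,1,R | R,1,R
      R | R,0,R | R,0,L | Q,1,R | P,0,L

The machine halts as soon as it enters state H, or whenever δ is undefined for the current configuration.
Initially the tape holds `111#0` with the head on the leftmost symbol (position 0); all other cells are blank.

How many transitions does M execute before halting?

9

state=P head=0 tape=_[1]11#0   (P,1)→(Q,1,R)
state=Q head=1 tape=_1[1]1#0   (Q,1)→(R,_,R)
state=R head=2 tape=_1_[1]#0   (R,1)→(R,0,L)
state=R head=1 tape=_1[_]0#0   (R,_)→(P,0,L)
state=P head=0 tape=_[1]00#0   (P,1)→(Q,1,R)
state=Q head=1 tape=_1[0]0#0   (Q,0)→(Q,_,L)
state=Q head=0 tape=_[1]_0#0   (Q,1)→(R,_,R)
state=R head=1 tape=__[_]0#0   (R,_)→(P,0,L)
state=P head=0 tape=_[_]00#0   (P,_)→(H,#,L)
state=H head=-1 tape=[_]#00#0
M halts after 9 transitions.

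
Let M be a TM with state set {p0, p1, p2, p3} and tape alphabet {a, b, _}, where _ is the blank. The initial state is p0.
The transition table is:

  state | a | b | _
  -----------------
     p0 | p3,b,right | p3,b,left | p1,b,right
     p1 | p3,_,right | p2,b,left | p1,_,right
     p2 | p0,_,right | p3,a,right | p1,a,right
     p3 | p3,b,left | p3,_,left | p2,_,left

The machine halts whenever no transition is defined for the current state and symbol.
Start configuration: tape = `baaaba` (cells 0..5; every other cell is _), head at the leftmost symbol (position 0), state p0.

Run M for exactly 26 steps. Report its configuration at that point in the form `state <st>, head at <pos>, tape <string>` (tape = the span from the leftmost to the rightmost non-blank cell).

p0 | ___[b]aaaba   read b → write b, move left, go to p3
p3 | __[_]baaaba   read _ → write _, move left, go to p2
p2 | _[_]_baaaba   read _ → write a, move right, go to p1
p1 | _a[_]baaaba   read _ → write _, move right, go to p1
p1 | _a_[b]aaaba   read b → write b, move left, go to p2
p2 | _a[_]baaaba   read _ → write a, move right, go to p1
p1 | _aa[b]aaaba   read b → write b, move left, go to p2
p2 | _a[a]baaaba   read a → write _, move right, go to p0
p0 | _a_[b]aaaba   read b → write b, move left, go to p3
p3 | _a[_]baaaba   read _ → write _, move left, go to p2
p2 | _[a]_baaaba   read a → write _, move right, go to p0
p0 | __[_]baaaba   read _ → write b, move right, go to p1
p1 | __b[b]aaaba   read b → write b, move left, go to p2
p2 | __[b]baaaba   read b → write a, move right, go to p3
p3 | __a[b]aaaba   read b → write _, move left, go to p3
p3 | __[a]_aaaba   read a → write b, move left, go to p3
p3 | _[_]b_aaaba   read _ → write _, move left, go to p2
p2 | [_]_b_aaaba   read _ → write a, move right, go to p1
p1 | a[_]b_aaaba   read _ → write _, move right, go to p1
p1 | a_[b]_aaaba   read b → write b, move left, go to p2
p2 | a[_]b_aaaba   read _ → write a, move right, go to p1
p1 | aa[b]_aaaba   read b → write b, move left, go to p2
p2 | a[a]b_aaaba   read a → write _, move right, go to p0
p0 | a_[b]_aaaba   read b → write b, move left, go to p3
p3 | a[_]b_aaaba   read _ → write _, move left, go to p2
p2 | [a]_b_aaaba   read a → write _, move right, go to p0
p0 | _[_]b_aaaba
After 26 steps: state p0, head at -2, tape b_aaaba.

state p0, head at -2, tape b_aaaba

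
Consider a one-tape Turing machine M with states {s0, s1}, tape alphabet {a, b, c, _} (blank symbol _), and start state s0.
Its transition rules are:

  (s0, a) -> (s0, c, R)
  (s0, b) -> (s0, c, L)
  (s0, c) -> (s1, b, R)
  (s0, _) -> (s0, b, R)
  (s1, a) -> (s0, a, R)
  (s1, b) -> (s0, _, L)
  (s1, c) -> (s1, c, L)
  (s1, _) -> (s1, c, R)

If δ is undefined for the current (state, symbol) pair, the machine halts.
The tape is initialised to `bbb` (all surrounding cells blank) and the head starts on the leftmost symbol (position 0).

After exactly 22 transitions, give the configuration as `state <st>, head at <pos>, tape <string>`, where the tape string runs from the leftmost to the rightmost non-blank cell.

state=s0 head=0 tape=____[b]bb   (s0,b)→(s0,c,L)
state=s0 head=-1 tape=___[_]cbb   (s0,_)→(s0,b,R)
state=s0 head=0 tape=___b[c]bb   (s0,c)→(s1,b,R)
state=s1 head=1 tape=___bb[b]b   (s1,b)→(s0,_,L)
state=s0 head=0 tape=___b[b]_b   (s0,b)→(s0,c,L)
state=s0 head=-1 tape=___[b]c_b   (s0,b)→(s0,c,L)
state=s0 head=-2 tape=__[_]cc_b   (s0,_)→(s0,b,R)
state=s0 head=-1 tape=__b[c]c_b   (s0,c)→(s1,b,R)
state=s1 head=0 tape=__bb[c]_b   (s1,c)→(s1,c,L)
state=s1 head=-1 tape=__b[b]c_b   (s1,b)→(s0,_,L)
state=s0 head=-2 tape=__[b]_c_b   (s0,b)→(s0,c,L)
state=s0 head=-3 tape=_[_]c_c_b   (s0,_)→(s0,b,R)
state=s0 head=-2 tape=_b[c]_c_b   (s0,c)→(s1,b,R)
state=s1 head=-1 tape=_bb[_]c_b   (s1,_)→(s1,c,R)
state=s1 head=0 tape=_bbc[c]_b   (s1,c)→(s1,c,L)
state=s1 head=-1 tape=_bb[c]c_b   (s1,c)→(s1,c,L)
state=s1 head=-2 tape=_b[b]cc_b   (s1,b)→(s0,_,L)
state=s0 head=-3 tape=_[b]_cc_b   (s0,b)→(s0,c,L)
state=s0 head=-4 tape=[_]c_cc_b   (s0,_)→(s0,b,R)
state=s0 head=-3 tape=b[c]_cc_b   (s0,c)→(s1,b,R)
state=s1 head=-2 tape=bb[_]cc_b   (s1,_)→(s1,c,R)
state=s1 head=-1 tape=bbc[c]c_b   (s1,c)→(s1,c,L)
state=s1 head=-2 tape=bb[c]cc_b
After 22 steps: state s1, head at -2, tape bbccc_b.

state s1, head at -2, tape bbccc_b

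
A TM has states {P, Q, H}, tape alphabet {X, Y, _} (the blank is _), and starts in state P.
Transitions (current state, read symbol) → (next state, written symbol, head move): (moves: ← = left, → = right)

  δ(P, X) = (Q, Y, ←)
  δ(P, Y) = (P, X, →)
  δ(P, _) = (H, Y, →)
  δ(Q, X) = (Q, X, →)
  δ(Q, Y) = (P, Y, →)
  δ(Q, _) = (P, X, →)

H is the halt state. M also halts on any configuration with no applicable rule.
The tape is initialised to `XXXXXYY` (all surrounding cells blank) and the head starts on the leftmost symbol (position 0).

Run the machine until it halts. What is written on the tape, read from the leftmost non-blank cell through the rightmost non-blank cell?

P | _[X]XXXXYY__   read X → write Y, move ←, go to Q
Q | [_]YXXXXYY__   read _ → write X, move →, go to P
P | X[Y]XXXXYY__   read Y → write X, move →, go to P
P | XX[X]XXXYY__   read X → write Y, move ←, go to Q
Q | X[X]YXXXYY__   read X → write X, move →, go to Q
Q | XX[Y]XXXYY__   read Y → write Y, move →, go to P
P | XXY[X]XXYY__   read X → write Y, move ←, go to Q
Q | XX[Y]YXXYY__   read Y → write Y, move →, go to P
P | XXY[Y]XXYY__   read Y → write X, move →, go to P
P | XXYX[X]XYY__   read X → write Y, move ←, go to Q
Q | XXY[X]YXYY__   read X → write X, move →, go to Q
Q | XXYX[Y]XYY__   read Y → write Y, move →, go to P
P | XXYXY[X]YY__   read X → write Y, move ←, go to Q
Q | XXYX[Y]YYY__   read Y → write Y, move →, go to P
P | XXYXY[Y]YY__   read Y → write X, move →, go to P
P | XXYXYX[Y]Y__   read Y → write X, move →, go to P
P | XXYXYXX[Y]__   read Y → write X, move →, go to P
P | XXYXYXXX[_]_   read _ → write Y, move →, go to H
H | XXYXYXXXY[_]
The non-blank tape span at halt is XXYXYXXXY.

XXYXYXXXY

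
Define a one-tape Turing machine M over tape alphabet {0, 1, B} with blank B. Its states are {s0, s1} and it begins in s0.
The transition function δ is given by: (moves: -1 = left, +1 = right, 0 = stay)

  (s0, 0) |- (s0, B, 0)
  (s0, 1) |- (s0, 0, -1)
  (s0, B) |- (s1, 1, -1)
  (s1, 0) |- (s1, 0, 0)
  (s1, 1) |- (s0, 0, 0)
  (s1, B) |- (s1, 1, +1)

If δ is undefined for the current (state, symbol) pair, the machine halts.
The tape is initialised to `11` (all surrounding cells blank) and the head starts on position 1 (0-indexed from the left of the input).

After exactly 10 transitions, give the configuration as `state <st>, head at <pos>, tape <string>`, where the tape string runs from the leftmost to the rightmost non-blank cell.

state s1, head at -3, tape 1100

state=s0 head=1 tape=BBB1[1]   (s0,1)→(s0,0,-1)
state=s0 head=0 tape=BBB[1]0   (s0,1)→(s0,0,-1)
state=s0 head=-1 tape=BB[B]00   (s0,B)→(s1,1,-1)
state=s1 head=-2 tape=B[B]100   (s1,B)→(s1,1,+1)
state=s1 head=-1 tape=B1[1]00   (s1,1)→(s0,0,0)
state=s0 head=-1 tape=B1[0]00   (s0,0)→(s0,B,0)
state=s0 head=-1 tape=B1[B]00   (s0,B)→(s1,1,-1)
state=s1 head=-2 tape=B[1]100   (s1,1)→(s0,0,0)
state=s0 head=-2 tape=B[0]100   (s0,0)→(s0,B,0)
state=s0 head=-2 tape=B[B]100   (s0,B)→(s1,1,-1)
state=s1 head=-3 tape=[B]1100
After 10 steps: state s1, head at -3, tape 1100.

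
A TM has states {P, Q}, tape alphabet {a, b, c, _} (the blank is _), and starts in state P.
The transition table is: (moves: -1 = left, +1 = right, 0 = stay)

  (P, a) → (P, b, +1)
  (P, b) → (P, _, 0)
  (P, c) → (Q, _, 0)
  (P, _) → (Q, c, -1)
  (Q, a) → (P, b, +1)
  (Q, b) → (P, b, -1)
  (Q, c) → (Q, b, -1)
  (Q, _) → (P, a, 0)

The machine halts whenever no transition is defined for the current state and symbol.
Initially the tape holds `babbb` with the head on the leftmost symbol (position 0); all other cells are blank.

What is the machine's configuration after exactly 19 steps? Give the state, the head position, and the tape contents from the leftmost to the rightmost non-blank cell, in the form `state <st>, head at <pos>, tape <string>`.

state P, head at -2, tape babcbcbb

P | ___[b]abbb   read b → write _, move 0, go to P
P | ___[_]abbb   read _ → write c, move -1, go to Q
Q | __[_]cabbb   read _ → write a, move 0, go to P
P | __[a]cabbb   read a → write b, move +1, go to P
P | __b[c]abbb   read c → write _, move 0, go to Q
Q | __b[_]abbb   read _ → write a, move 0, go to P
P | __b[a]abbb   read a → write b, move +1, go to P
P | __bb[a]bbb   read a → write b, move +1, go to P
P | __bbb[b]bb   read b → write _, move 0, go to P
P | __bbb[_]bb   read _ → write c, move -1, go to Q
Q | __bb[b]cbb   read b → write b, move -1, go to P
P | __b[b]bcbb   read b → write _, move 0, go to P
P | __b[_]bcbb   read _ → write c, move -1, go to Q
Q | __[b]cbcbb   read b → write b, move -1, go to P
P | _[_]bcbcbb   read _ → write c, move -1, go to Q
Q | [_]cbcbcbb   read _ → write a, move 0, go to P
P | [a]cbcbcbb   read a → write b, move +1, go to P
P | b[c]bcbcbb   read c → write _, move 0, go to Q
Q | b[_]bcbcbb   read _ → write a, move 0, go to P
P | b[a]bcbcbb
After 19 steps: state P, head at -2, tape babcbcbb.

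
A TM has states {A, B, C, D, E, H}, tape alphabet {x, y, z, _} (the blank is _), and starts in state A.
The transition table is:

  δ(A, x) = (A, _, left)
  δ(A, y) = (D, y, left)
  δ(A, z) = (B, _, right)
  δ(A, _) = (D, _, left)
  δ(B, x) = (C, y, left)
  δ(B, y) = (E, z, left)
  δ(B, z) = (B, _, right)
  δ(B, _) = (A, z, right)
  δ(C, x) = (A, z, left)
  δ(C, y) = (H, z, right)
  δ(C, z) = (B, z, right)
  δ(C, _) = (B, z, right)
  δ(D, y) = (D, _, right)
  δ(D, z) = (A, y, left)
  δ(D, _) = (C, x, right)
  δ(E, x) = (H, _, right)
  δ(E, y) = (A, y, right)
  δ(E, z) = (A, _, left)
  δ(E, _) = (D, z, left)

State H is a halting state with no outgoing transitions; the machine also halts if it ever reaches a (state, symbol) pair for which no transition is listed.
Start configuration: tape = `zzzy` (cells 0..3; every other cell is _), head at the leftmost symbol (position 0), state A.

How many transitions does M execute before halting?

23

state=A head=0 tape=_[z]zzy__   (A,z)→(B,_,right)
state=B head=1 tape=__[z]zy__   (B,z)→(B,_,right)
state=B head=2 tape=___[z]y__   (B,z)→(B,_,right)
state=B head=3 tape=____[y]__   (B,y)→(E,z,left)
state=E head=2 tape=___[_]z__   (E,_)→(D,z,left)
state=D head=1 tape=__[_]zz__   (D,_)→(C,x,right)
state=C head=2 tape=__x[z]z__   (C,z)→(B,z,right)
state=B head=3 tape=__xz[z]__   (B,z)→(B,_,right)
state=B head=4 tape=__xz_[_]_   (B,_)→(A,z,right)
state=A head=5 tape=__xz_z[_]   (A,_)→(D,_,left)
state=D head=4 tape=__xz_[z]_   (D,z)→(A,y,left)
state=A head=3 tape=__xz[_]y_   (A,_)→(D,_,left)
state=D head=2 tape=__x[z]_y_   (D,z)→(A,y,left)
state=A head=1 tape=__[x]y_y_   (A,x)→(A,_,left)
state=A head=0 tape=_[_]_y_y_   (A,_)→(D,_,left)
state=D head=-1 tape=[_]__y_y_   (D,_)→(C,x,right)
state=C head=0 tape=x[_]_y_y_   (C,_)→(B,z,right)
state=B head=1 tape=xz[_]y_y_   (B,_)→(A,z,right)
state=A head=2 tape=xzz[y]_y_   (A,y)→(D,y,left)
state=D head=1 tape=xz[z]y_y_   (D,z)→(A,y,left)
state=A head=0 tape=x[z]yy_y_   (A,z)→(B,_,right)
state=B head=1 tape=x_[y]y_y_   (B,y)→(E,z,left)
state=E head=0 tape=x[_]zy_y_   (E,_)→(D,z,left)
state=D head=-1 tape=[x]zzy_y_
M halts after 23 transitions.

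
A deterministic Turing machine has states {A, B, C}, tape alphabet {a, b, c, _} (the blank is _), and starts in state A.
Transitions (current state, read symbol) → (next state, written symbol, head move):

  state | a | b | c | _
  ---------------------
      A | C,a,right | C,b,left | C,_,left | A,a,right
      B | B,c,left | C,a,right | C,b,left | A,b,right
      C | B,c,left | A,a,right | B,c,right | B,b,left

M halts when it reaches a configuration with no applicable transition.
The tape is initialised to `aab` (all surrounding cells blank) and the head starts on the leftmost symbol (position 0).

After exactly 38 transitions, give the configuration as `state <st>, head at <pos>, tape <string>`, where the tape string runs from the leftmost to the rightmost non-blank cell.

state=A head=0 tape=______[a]ab   (A,a)→(C,a,right)
state=C head=1 tape=______a[a]b   (C,a)→(B,c,left)
state=B head=0 tape=______[a]cb   (B,a)→(B,c,left)
state=B head=-1 tape=_____[_]ccb   (B,_)→(A,b,right)
state=A head=0 tape=_____b[c]cb   (A,c)→(C,_,left)
state=C head=-1 tape=_____[b]_cb   (C,b)→(A,a,right)
state=A head=0 tape=_____a[_]cb   (A,_)→(A,a,right)
state=A head=1 tape=_____aa[c]b   (A,c)→(C,_,left)
state=C head=0 tape=_____a[a]_b   (C,a)→(B,c,left)
state=B head=-1 tape=_____[a]c_b   (B,a)→(B,c,left)
state=B head=-2 tape=____[_]cc_b   (B,_)→(A,b,right)
state=A head=-1 tape=____b[c]c_b   (A,c)→(C,_,left)
state=C head=-2 tape=____[b]_c_b   (C,b)→(A,a,right)
state=A head=-1 tape=____a[_]c_b   (A,_)→(A,a,right)
state=A head=0 tape=____aa[c]_b   (A,c)→(C,_,left)
state=C head=-1 tape=____a[a]__b   (C,a)→(B,c,left)
state=B head=-2 tape=____[a]c__b   (B,a)→(B,c,left)
state=B head=-3 tape=___[_]cc__b   (B,_)→(A,b,right)
state=A head=-2 tape=___b[c]c__b   (A,c)→(C,_,left)
state=C head=-3 tape=___[b]_c__b   (C,b)→(A,a,right)
state=A head=-2 tape=___a[_]c__b   (A,_)→(A,a,right)
state=A head=-1 tape=___aa[c]__b   (A,c)→(C,_,left)
state=C head=-2 tape=___a[a]___b   (C,a)→(B,c,left)
state=B head=-3 tape=___[a]c___b   (B,a)→(B,c,left)
state=B head=-4 tape=__[_]cc___b   (B,_)→(A,b,right)
state=A head=-3 tape=__b[c]c___b   (A,c)→(C,_,left)
state=C head=-4 tape=__[b]_c___b   (C,b)→(A,a,right)
state=A head=-3 tape=__a[_]c___b   (A,_)→(A,a,right)
state=A head=-2 tape=__aa[c]___b   (A,c)→(C,_,left)
state=C head=-3 tape=__a[a]____b   (C,a)→(B,c,left)
state=B head=-4 tape=__[a]c____b   (B,a)→(B,c,left)
state=B head=-5 tape=_[_]cc____b   (B,_)→(A,b,right)
state=A head=-4 tape=_b[c]c____b   (A,c)→(C,_,left)
state=C head=-5 tape=_[b]_c____b   (C,b)→(A,a,right)
state=A head=-4 tape=_a[_]c____b   (A,_)→(A,a,right)
state=A head=-3 tape=_aa[c]____b   (A,c)→(C,_,left)
state=C head=-4 tape=_a[a]_____b   (C,a)→(B,c,left)
state=B head=-5 tape=_[a]c_____b   (B,a)→(B,c,left)
state=B head=-6 tape=[_]cc_____b
After 38 steps: state B, head at -6, tape cc_____b.

state B, head at -6, tape cc_____b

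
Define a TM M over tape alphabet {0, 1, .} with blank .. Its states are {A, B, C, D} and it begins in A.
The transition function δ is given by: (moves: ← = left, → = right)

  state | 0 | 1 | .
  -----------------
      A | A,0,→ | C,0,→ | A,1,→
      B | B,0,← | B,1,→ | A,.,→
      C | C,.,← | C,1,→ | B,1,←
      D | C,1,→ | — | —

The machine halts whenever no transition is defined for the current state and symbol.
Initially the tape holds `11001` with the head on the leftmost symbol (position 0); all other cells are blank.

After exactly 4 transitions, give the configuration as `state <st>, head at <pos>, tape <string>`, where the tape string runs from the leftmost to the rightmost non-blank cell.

state=A head=0 tape=[1]1001   (A,1)→(C,0,→)
state=C head=1 tape=0[1]001   (C,1)→(C,1,→)
state=C head=2 tape=01[0]01   (C,0)→(C,.,←)
state=C head=1 tape=0[1].01   (C,1)→(C,1,→)
state=C head=2 tape=01[.]01
After 4 steps: state C, head at 2, tape 01.01.

state C, head at 2, tape 01.01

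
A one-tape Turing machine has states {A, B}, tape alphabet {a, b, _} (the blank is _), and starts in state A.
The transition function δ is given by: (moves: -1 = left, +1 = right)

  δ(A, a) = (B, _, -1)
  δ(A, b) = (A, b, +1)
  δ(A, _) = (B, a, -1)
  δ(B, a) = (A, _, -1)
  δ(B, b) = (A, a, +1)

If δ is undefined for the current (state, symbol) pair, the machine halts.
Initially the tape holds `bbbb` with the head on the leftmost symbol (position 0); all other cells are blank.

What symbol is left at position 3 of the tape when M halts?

_

state=A head=0 tape=__[b]bbb_   (A,b)→(A,b,+1)
state=A head=1 tape=__b[b]bb_   (A,b)→(A,b,+1)
state=A head=2 tape=__bb[b]b_   (A,b)→(A,b,+1)
state=A head=3 tape=__bbb[b]_   (A,b)→(A,b,+1)
state=A head=4 tape=__bbbb[_]   (A,_)→(B,a,-1)
state=B head=3 tape=__bbb[b]a   (B,b)→(A,a,+1)
state=A head=4 tape=__bbba[a]   (A,a)→(B,_,-1)
state=B head=3 tape=__bbb[a]_   (B,a)→(A,_,-1)
state=A head=2 tape=__bb[b]__   (A,b)→(A,b,+1)
state=A head=3 tape=__bbb[_]_   (A,_)→(B,a,-1)
state=B head=2 tape=__bb[b]a_   (B,b)→(A,a,+1)
state=A head=3 tape=__bba[a]_   (A,a)→(B,_,-1)
state=B head=2 tape=__bb[a]__   (B,a)→(A,_,-1)
state=A head=1 tape=__b[b]___   (A,b)→(A,b,+1)
state=A head=2 tape=__bb[_]__   (A,_)→(B,a,-1)
state=B head=1 tape=__b[b]a__   (B,b)→(A,a,+1)
state=A head=2 tape=__ba[a]__   (A,a)→(B,_,-1)
state=B head=1 tape=__b[a]___   (B,a)→(A,_,-1)
state=A head=0 tape=__[b]____   (A,b)→(A,b,+1)
state=A head=1 tape=__b[_]___   (A,_)→(B,a,-1)
state=B head=0 tape=__[b]a___   (B,b)→(A,a,+1)
state=A head=1 tape=__a[a]___   (A,a)→(B,_,-1)
state=B head=0 tape=__[a]____   (B,a)→(A,_,-1)
state=A head=-1 tape=_[_]_____   (A,_)→(B,a,-1)
state=B head=-2 tape=[_]a_____
Cell 3 holds _ when M halts.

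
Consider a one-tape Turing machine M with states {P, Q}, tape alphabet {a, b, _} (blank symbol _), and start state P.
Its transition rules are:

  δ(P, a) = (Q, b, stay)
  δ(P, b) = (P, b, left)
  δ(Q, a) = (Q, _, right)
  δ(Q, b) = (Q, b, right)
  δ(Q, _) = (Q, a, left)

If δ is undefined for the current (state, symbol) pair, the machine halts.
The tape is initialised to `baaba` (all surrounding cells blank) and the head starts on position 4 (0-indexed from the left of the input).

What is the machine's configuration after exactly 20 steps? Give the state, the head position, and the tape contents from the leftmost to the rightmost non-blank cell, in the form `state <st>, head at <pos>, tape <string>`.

P | baab[a]____   read a → write b, move stay, go to Q
Q | baab[b]____   read b → write b, move right, go to Q
Q | baabb[_]___   read _ → write a, move left, go to Q
Q | baab[b]a___   read b → write b, move right, go to Q
Q | baabb[a]___   read a → write _, move right, go to Q
Q | baabb_[_]__   read _ → write a, move left, go to Q
Q | baabb[_]a__   read _ → write a, move left, go to Q
Q | baab[b]aa__   read b → write b, move right, go to Q
Q | baabb[a]a__   read a → write _, move right, go to Q
Q | baabb_[a]__   read a → write _, move right, go to Q
Q | baabb__[_]_   read _ → write a, move left, go to Q
Q | baabb_[_]a_   read _ → write a, move left, go to Q
Q | baabb[_]aa_   read _ → write a, move left, go to Q
Q | baab[b]aaa_   read b → write b, move right, go to Q
Q | baabb[a]aa_   read a → write _, move right, go to Q
Q | baabb_[a]a_   read a → write _, move right, go to Q
Q | baabb__[a]_   read a → write _, move right, go to Q
Q | baabb___[_]   read _ → write a, move left, go to Q
Q | baabb__[_]a   read _ → write a, move left, go to Q
Q | baabb_[_]aa   read _ → write a, move left, go to Q
Q | baabb[_]aaa
After 20 steps: state Q, head at 5, tape baabb_aaa.

state Q, head at 5, tape baabb_aaa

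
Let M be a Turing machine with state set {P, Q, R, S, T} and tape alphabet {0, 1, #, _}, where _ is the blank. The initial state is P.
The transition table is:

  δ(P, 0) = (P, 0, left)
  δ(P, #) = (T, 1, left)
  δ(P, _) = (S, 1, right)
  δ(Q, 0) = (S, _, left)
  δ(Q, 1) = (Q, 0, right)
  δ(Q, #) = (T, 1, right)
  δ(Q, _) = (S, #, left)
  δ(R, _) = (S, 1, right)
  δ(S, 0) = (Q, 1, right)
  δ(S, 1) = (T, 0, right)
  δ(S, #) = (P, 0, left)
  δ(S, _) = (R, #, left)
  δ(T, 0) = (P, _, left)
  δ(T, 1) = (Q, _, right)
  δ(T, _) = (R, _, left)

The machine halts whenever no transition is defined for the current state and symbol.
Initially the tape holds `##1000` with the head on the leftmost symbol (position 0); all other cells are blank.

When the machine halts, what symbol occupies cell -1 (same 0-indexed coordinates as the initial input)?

#

P | __[#]#1000   read # → write 1, move left, go to T
T | _[_]1#1000   read _ → write _, move left, go to R
R | [_]_1#1000   read _ → write 1, move right, go to S
S | 1[_]1#1000   read _ → write #, move left, go to R
R | [1]#1#1000
Cell -1 holds # when M halts.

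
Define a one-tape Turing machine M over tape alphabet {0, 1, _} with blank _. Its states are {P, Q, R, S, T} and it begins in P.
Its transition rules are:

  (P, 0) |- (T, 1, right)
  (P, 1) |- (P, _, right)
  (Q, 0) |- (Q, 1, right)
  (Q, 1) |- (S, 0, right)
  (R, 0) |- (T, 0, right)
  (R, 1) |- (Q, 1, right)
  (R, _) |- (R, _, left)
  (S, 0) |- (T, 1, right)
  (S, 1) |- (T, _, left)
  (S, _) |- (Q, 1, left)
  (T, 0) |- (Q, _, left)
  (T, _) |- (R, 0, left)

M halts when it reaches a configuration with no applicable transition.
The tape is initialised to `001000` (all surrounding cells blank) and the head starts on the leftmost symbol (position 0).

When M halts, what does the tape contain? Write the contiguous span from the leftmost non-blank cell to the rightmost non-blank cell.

1101011

P | [0]01000__   read 0 → write 1, move right, go to T
T | 1[0]1000__   read 0 → write _, move left, go to Q
Q | [1]_1000__   read 1 → write 0, move right, go to S
S | 0[_]1000__   read _ → write 1, move left, go to Q
Q | [0]11000__   read 0 → write 1, move right, go to Q
Q | 1[1]1000__   read 1 → write 0, move right, go to S
S | 10[1]000__   read 1 → write _, move left, go to T
T | 1[0]_000__   read 0 → write _, move left, go to Q
Q | [1]__000__   read 1 → write 0, move right, go to S
S | 0[_]_000__   read _ → write 1, move left, go to Q
Q | [0]1_000__   read 0 → write 1, move right, go to Q
Q | 1[1]_000__   read 1 → write 0, move right, go to S
S | 10[_]000__   read _ → write 1, move left, go to Q
Q | 1[0]1000__   read 0 → write 1, move right, go to Q
Q | 11[1]000__   read 1 → write 0, move right, go to S
S | 110[0]00__   read 0 → write 1, move right, go to T
T | 1101[0]0__   read 0 → write _, move left, go to Q
Q | 110[1]_0__   read 1 → write 0, move right, go to S
S | 1100[_]0__   read _ → write 1, move left, go to Q
Q | 110[0]10__   read 0 → write 1, move right, go to Q
Q | 1101[1]0__   read 1 → write 0, move right, go to S
S | 11010[0]__   read 0 → write 1, move right, go to T
T | 110101[_]_   read _ → write 0, move left, go to R
R | 11010[1]0_   read 1 → write 1, move right, go to Q
Q | 110101[0]_   read 0 → write 1, move right, go to Q
Q | 1101011[_]
The non-blank tape span at halt is 1101011.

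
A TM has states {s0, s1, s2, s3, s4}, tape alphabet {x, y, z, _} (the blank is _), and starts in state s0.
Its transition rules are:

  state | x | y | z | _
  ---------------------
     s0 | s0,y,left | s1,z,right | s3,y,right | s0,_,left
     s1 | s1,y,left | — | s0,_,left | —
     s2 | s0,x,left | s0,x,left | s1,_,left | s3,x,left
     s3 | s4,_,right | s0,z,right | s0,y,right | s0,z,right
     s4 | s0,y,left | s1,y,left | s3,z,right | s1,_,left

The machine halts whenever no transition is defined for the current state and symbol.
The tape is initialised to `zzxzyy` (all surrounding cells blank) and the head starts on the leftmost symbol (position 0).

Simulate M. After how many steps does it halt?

4

state=s0 head=0 tape=[z]zxzyy   (s0,z)→(s3,y,right)
state=s3 head=1 tape=y[z]xzyy   (s3,z)→(s0,y,right)
state=s0 head=2 tape=yy[x]zyy   (s0,x)→(s0,y,left)
state=s0 head=1 tape=y[y]yzyy   (s0,y)→(s1,z,right)
state=s1 head=2 tape=yz[y]zyy
M halts after 4 transitions.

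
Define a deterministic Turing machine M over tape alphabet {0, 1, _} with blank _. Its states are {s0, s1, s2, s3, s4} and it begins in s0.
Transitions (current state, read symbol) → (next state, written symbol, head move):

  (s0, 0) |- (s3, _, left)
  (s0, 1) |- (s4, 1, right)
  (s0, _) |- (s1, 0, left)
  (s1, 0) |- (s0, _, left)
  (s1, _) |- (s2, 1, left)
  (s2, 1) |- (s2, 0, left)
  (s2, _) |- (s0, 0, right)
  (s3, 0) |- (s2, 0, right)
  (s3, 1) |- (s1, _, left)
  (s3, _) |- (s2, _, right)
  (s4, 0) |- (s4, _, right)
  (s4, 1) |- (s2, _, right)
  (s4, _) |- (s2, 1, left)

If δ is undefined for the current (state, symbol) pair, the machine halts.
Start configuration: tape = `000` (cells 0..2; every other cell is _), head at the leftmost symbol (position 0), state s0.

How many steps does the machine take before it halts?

37

state=s0 head=0 tape=___[0]00___   (s0,0)→(s3,_,left)
state=s3 head=-1 tape=__[_]_00___   (s3,_)→(s2,_,right)
state=s2 head=0 tape=___[_]00___   (s2,_)→(s0,0,right)
state=s0 head=1 tape=___0[0]0___   (s0,0)→(s3,_,left)
state=s3 head=0 tape=___[0]_0___   (s3,0)→(s2,0,right)
state=s2 head=1 tape=___0[_]0___   (s2,_)→(s0,0,right)
state=s0 head=2 tape=___00[0]___   (s0,0)→(s3,_,left)
state=s3 head=1 tape=___0[0]____   (s3,0)→(s2,0,right)
state=s2 head=2 tape=___00[_]___   (s2,_)→(s0,0,right)
state=s0 head=3 tape=___000[_]__   (s0,_)→(s1,0,left)
state=s1 head=2 tape=___00[0]0__   (s1,0)→(s0,_,left)
state=s0 head=1 tape=___0[0]_0__   (s0,0)→(s3,_,left)
state=s3 head=0 tape=___[0]__0__   (s3,0)→(s2,0,right)
state=s2 head=1 tape=___0[_]_0__   (s2,_)→(s0,0,right)
state=s0 head=2 tape=___00[_]0__   (s0,_)→(s1,0,left)
state=s1 head=1 tape=___0[0]00__   (s1,0)→(s0,_,left)
state=s0 head=0 tape=___[0]_00__   (s0,0)→(s3,_,left)
state=s3 head=-1 tape=__[_]__00__   (s3,_)→(s2,_,right)
state=s2 head=0 tape=___[_]_00__   (s2,_)→(s0,0,right)
state=s0 head=1 tape=___0[_]00__   (s0,_)→(s1,0,left)
state=s1 head=0 tape=___[0]000__   (s1,0)→(s0,_,left)
state=s0 head=-1 tape=__[_]_000__   (s0,_)→(s1,0,left)
state=s1 head=-2 tape=_[_]0_000__   (s1,_)→(s2,1,left)
state=s2 head=-3 tape=[_]10_000__   (s2,_)→(s0,0,right)
state=s0 head=-2 tape=0[1]0_000__   (s0,1)→(s4,1,right)
state=s4 head=-1 tape=01[0]_000__   (s4,0)→(s4,_,right)
state=s4 head=0 tape=01_[_]000__   (s4,_)→(s2,1,left)
state=s2 head=-1 tape=01[_]1000__   (s2,_)→(s0,0,right)
state=s0 head=0 tape=010[1]000__   (s0,1)→(s4,1,right)
state=s4 head=1 tape=0101[0]00__   (s4,0)→(s4,_,right)
state=s4 head=2 tape=0101_[0]0__   (s4,0)→(s4,_,right)
state=s4 head=3 tape=0101__[0]__   (s4,0)→(s4,_,right)
state=s4 head=4 tape=0101___[_]_   (s4,_)→(s2,1,left)
state=s2 head=3 tape=0101__[_]1_   (s2,_)→(s0,0,right)
state=s0 head=4 tape=0101__0[1]_   (s0,1)→(s4,1,right)
state=s4 head=5 tape=0101__01[_]   (s4,_)→(s2,1,left)
state=s2 head=4 tape=0101__0[1]1   (s2,1)→(s2,0,left)
state=s2 head=3 tape=0101__[0]01
M halts after 37 transitions.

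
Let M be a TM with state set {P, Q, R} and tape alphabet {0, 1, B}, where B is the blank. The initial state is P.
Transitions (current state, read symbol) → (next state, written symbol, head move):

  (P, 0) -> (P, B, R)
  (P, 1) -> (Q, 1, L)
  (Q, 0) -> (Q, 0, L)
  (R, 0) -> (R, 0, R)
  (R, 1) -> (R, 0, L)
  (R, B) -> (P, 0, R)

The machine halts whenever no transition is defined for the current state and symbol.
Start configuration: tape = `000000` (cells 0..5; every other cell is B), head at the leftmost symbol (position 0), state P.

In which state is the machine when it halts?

P | [0]00000B   read 0 → write B, move R, go to P
P | B[0]0000B   read 0 → write B, move R, go to P
P | BB[0]000B   read 0 → write B, move R, go to P
P | BBB[0]00B   read 0 → write B, move R, go to P
P | BBBB[0]0B   read 0 → write B, move R, go to P
P | BBBBB[0]B   read 0 → write B, move R, go to P
P | BBBBBB[B]
No transition is defined for (P, B); M halts in state P.

P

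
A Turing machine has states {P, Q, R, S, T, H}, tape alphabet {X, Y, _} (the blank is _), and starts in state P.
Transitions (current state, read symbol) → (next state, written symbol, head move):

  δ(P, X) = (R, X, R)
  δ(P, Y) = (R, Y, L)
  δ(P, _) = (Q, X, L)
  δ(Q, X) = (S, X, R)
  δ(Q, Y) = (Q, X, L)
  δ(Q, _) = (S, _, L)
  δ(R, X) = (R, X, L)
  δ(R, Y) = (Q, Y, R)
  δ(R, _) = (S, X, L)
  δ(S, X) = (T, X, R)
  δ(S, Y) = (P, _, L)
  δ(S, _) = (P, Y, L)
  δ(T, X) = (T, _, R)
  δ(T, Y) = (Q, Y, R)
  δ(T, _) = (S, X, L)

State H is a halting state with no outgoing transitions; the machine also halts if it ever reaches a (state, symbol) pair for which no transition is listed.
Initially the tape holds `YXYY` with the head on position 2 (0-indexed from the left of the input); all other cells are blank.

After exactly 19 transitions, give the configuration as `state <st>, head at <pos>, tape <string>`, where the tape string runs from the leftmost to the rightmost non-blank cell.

P | YX[Y]Y_   read Y → write Y, move L, go to R
R | Y[X]YY_   read X → write X, move L, go to R
R | [Y]XYY_   read Y → write Y, move R, go to Q
Q | Y[X]YY_   read X → write X, move R, go to S
S | YX[Y]Y_   read Y → write _, move L, go to P
P | Y[X]_Y_   read X → write X, move R, go to R
R | YX[_]Y_   read _ → write X, move L, go to S
S | Y[X]XY_   read X → write X, move R, go to T
T | YX[X]Y_   read X → write _, move R, go to T
T | YX_[Y]_   read Y → write Y, move R, go to Q
Q | YX_Y[_]   read _ → write _, move L, go to S
S | YX_[Y]_   read Y → write _, move L, go to P
P | YX[_]__   read _ → write X, move L, go to Q
Q | Y[X]X__   read X → write X, move R, go to S
S | YX[X]__   read X → write X, move R, go to T
T | YXX[_]_   read _ → write X, move L, go to S
S | YX[X]X_   read X → write X, move R, go to T
T | YXX[X]_   read X → write _, move R, go to T
T | YXX_[_]   read _ → write X, move L, go to S
S | YXX[_]X
After 19 steps: state S, head at 3, tape YXX_X.

state S, head at 3, tape YXX_X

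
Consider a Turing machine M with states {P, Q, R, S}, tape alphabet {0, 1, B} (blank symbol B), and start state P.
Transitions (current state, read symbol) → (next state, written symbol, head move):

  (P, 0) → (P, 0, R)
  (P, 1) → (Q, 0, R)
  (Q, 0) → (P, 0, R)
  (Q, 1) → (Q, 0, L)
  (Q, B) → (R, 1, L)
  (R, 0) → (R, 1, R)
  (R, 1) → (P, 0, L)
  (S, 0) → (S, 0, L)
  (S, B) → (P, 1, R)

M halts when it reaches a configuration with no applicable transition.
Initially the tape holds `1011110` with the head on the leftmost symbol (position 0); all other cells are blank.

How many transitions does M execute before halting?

11

state=P head=0 tape=[1]011110B   (P,1)→(Q,0,R)
state=Q head=1 tape=0[0]11110B   (Q,0)→(P,0,R)
state=P head=2 tape=00[1]1110B   (P,1)→(Q,0,R)
state=Q head=3 tape=000[1]110B   (Q,1)→(Q,0,L)
state=Q head=2 tape=00[0]0110B   (Q,0)→(P,0,R)
state=P head=3 tape=000[0]110B   (P,0)→(P,0,R)
state=P head=4 tape=0000[1]10B   (P,1)→(Q,0,R)
state=Q head=5 tape=00000[1]0B   (Q,1)→(Q,0,L)
state=Q head=4 tape=0000[0]00B   (Q,0)→(P,0,R)
state=P head=5 tape=00000[0]0B   (P,0)→(P,0,R)
state=P head=6 tape=000000[0]B   (P,0)→(P,0,R)
state=P head=7 tape=0000000[B]
M halts after 11 transitions.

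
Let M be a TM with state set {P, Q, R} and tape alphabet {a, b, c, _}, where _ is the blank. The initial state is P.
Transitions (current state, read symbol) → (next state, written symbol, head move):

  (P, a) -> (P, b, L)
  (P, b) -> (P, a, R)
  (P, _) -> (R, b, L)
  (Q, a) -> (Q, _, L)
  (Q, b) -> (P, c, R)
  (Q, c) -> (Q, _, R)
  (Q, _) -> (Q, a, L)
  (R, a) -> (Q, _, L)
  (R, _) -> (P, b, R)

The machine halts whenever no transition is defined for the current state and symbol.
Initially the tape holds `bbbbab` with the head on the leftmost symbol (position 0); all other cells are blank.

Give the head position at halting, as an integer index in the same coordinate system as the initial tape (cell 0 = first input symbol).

-2

state=P head=0 tape=__[b]bbbab_   (P,b)→(P,a,R)
state=P head=1 tape=__a[b]bbab_   (P,b)→(P,a,R)
state=P head=2 tape=__aa[b]bab_   (P,b)→(P,a,R)
state=P head=3 tape=__aaa[b]ab_   (P,b)→(P,a,R)
state=P head=4 tape=__aaaa[a]b_   (P,a)→(P,b,L)
state=P head=3 tape=__aaa[a]bb_   (P,a)→(P,b,L)
state=P head=2 tape=__aa[a]bbb_   (P,a)→(P,b,L)
state=P head=1 tape=__a[a]bbbb_   (P,a)→(P,b,L)
state=P head=0 tape=__[a]bbbbb_   (P,a)→(P,b,L)
state=P head=-1 tape=_[_]bbbbbb_   (P,_)→(R,b,L)
state=R head=-2 tape=[_]bbbbbbb_   (R,_)→(P,b,R)
state=P head=-1 tape=b[b]bbbbbb_   (P,b)→(P,a,R)
state=P head=0 tape=ba[b]bbbbb_   (P,b)→(P,a,R)
state=P head=1 tape=baa[b]bbbb_   (P,b)→(P,a,R)
state=P head=2 tape=baaa[b]bbb_   (P,b)→(P,a,R)
state=P head=3 tape=baaaa[b]bb_   (P,b)→(P,a,R)
state=P head=4 tape=baaaaa[b]b_   (P,b)→(P,a,R)
state=P head=5 tape=baaaaaa[b]_   (P,b)→(P,a,R)
state=P head=6 tape=baaaaaaa[_]   (P,_)→(R,b,L)
state=R head=5 tape=baaaaaa[a]b   (R,a)→(Q,_,L)
state=Q head=4 tape=baaaaa[a]_b   (Q,a)→(Q,_,L)
state=Q head=3 tape=baaaa[a]__b   (Q,a)→(Q,_,L)
state=Q head=2 tape=baaa[a]___b   (Q,a)→(Q,_,L)
state=Q head=1 tape=baa[a]____b   (Q,a)→(Q,_,L)
state=Q head=0 tape=ba[a]_____b   (Q,a)→(Q,_,L)
state=Q head=-1 tape=b[a]______b   (Q,a)→(Q,_,L)
state=Q head=-2 tape=[b]_______b   (Q,b)→(P,c,R)
state=P head=-1 tape=c[_]______b   (P,_)→(R,b,L)
state=R head=-2 tape=[c]b______b
At halt the head is at cell -2.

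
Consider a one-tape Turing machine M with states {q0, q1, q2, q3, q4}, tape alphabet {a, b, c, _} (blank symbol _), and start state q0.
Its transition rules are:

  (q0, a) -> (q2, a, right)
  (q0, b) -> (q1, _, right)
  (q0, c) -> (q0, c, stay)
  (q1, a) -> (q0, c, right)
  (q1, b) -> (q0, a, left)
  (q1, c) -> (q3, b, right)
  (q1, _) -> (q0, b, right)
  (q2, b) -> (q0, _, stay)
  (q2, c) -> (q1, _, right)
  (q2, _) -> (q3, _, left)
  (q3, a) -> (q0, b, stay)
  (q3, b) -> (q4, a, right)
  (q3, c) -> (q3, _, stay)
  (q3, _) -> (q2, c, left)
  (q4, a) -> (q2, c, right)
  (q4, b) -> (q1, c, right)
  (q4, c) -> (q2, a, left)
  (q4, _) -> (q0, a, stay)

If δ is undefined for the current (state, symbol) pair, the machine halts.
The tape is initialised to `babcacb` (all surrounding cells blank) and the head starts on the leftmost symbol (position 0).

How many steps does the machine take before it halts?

14

state=q0 head=0 tape=[b]abcacb___   (q0,b)→(q1,_,right)
state=q1 head=1 tape=_[a]bcacb___   (q1,a)→(q0,c,right)
state=q0 head=2 tape=_c[b]cacb___   (q0,b)→(q1,_,right)
state=q1 head=3 tape=_c_[c]acb___   (q1,c)→(q3,b,right)
state=q3 head=4 tape=_c_b[a]cb___   (q3,a)→(q0,b,stay)
state=q0 head=4 tape=_c_b[b]cb___   (q0,b)→(q1,_,right)
state=q1 head=5 tape=_c_b_[c]b___   (q1,c)→(q3,b,right)
state=q3 head=6 tape=_c_b_b[b]___   (q3,b)→(q4,a,right)
state=q4 head=7 tape=_c_b_ba[_]__   (q4,_)→(q0,a,stay)
state=q0 head=7 tape=_c_b_ba[a]__   (q0,a)→(q2,a,right)
state=q2 head=8 tape=_c_b_baa[_]_   (q2,_)→(q3,_,left)
state=q3 head=7 tape=_c_b_ba[a]__   (q3,a)→(q0,b,stay)
state=q0 head=7 tape=_c_b_ba[b]__   (q0,b)→(q1,_,right)
state=q1 head=8 tape=_c_b_ba_[_]_   (q1,_)→(q0,b,right)
state=q0 head=9 tape=_c_b_ba_b[_]
M halts after 14 transitions.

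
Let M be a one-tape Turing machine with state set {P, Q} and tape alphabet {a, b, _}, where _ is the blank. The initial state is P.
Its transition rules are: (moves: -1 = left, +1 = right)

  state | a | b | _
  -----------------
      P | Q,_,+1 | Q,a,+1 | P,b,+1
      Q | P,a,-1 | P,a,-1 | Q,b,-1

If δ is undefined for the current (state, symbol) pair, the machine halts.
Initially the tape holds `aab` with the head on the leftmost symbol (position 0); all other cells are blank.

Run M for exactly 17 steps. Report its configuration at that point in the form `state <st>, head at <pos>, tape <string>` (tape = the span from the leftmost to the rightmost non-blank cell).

P | [a]ab_   read a → write _, move +1, go to Q
Q | _[a]b_   read a → write a, move -1, go to P
P | [_]ab_   read _ → write b, move +1, go to P
P | b[a]b_   read a → write _, move +1, go to Q
Q | b_[b]_   read b → write a, move -1, go to P
P | b[_]a_   read _ → write b, move +1, go to P
P | bb[a]_   read a → write _, move +1, go to Q
Q | bb_[_]   read _ → write b, move -1, go to Q
Q | bb[_]b   read _ → write b, move -1, go to Q
Q | b[b]bb   read b → write a, move -1, go to P
P | [b]abb   read b → write a, move +1, go to Q
Q | a[a]bb   read a → write a, move -1, go to P
P | [a]abb   read a → write _, move +1, go to Q
Q | _[a]bb   read a → write a, move -1, go to P
P | [_]abb   read _ → write b, move +1, go to P
P | b[a]bb   read a → write _, move +1, go to Q
Q | b_[b]b   read b → write a, move -1, go to P
P | b[_]ab
After 17 steps: state P, head at 1, tape b_ab.

state P, head at 1, tape b_ab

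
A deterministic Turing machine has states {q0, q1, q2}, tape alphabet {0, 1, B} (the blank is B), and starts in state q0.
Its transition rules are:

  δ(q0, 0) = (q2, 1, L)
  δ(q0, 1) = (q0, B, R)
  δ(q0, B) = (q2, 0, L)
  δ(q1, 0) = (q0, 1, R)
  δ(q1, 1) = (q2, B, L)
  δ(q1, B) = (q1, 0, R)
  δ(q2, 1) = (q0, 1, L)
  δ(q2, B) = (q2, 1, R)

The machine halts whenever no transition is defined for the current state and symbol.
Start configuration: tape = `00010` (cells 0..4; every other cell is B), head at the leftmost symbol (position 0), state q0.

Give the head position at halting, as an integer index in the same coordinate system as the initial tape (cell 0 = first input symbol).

q0 | B[0]0010B   read 0 → write 1, move L, go to q2
q2 | [B]10010B   read B → write 1, move R, go to q2
q2 | 1[1]0010B   read 1 → write 1, move L, go to q0
q0 | [1]10010B   read 1 → write B, move R, go to q0
q0 | B[1]0010B   read 1 → write B, move R, go to q0
q0 | BB[0]010B   read 0 → write 1, move L, go to q2
q2 | B[B]1010B   read B → write 1, move R, go to q2
q2 | B1[1]010B   read 1 → write 1, move L, go to q0
q0 | B[1]1010B   read 1 → write B, move R, go to q0
q0 | BB[1]010B   read 1 → write B, move R, go to q0
q0 | BBB[0]10B   read 0 → write 1, move L, go to q2
q2 | BB[B]110B   read B → write 1, move R, go to q2
q2 | BB1[1]10B   read 1 → write 1, move L, go to q0
q0 | BB[1]110B   read 1 → write B, move R, go to q0
q0 | BBB[1]10B   read 1 → write B, move R, go to q0
q0 | BBBB[1]0B   read 1 → write B, move R, go to q0
q0 | BBBBB[0]B   read 0 → write 1, move L, go to q2
q2 | BBBB[B]1B   read B → write 1, move R, go to q2
q2 | BBBB1[1]B   read 1 → write 1, move L, go to q0
q0 | BBBB[1]1B   read 1 → write B, move R, go to q0
q0 | BBBBB[1]B   read 1 → write B, move R, go to q0
q0 | BBBBBB[B]   read B → write 0, move L, go to q2
q2 | BBBBB[B]0   read B → write 1, move R, go to q2
q2 | BBBBB1[0]
At halt the head is at cell 5.

5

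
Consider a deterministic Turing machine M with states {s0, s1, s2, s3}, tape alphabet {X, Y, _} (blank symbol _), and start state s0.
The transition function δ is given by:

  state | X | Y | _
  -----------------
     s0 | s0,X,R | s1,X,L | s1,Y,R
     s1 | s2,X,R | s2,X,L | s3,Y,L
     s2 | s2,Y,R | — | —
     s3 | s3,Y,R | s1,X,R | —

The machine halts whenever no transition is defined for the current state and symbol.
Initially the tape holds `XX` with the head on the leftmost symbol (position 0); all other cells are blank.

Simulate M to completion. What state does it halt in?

s0 | [X]X___   read X → write X, move R, go to s0
s0 | X[X]___   read X → write X, move R, go to s0
s0 | XX[_]__   read _ → write Y, move R, go to s1
s1 | XXY[_]_   read _ → write Y, move L, go to s3
s3 | XX[Y]Y_   read Y → write X, move R, go to s1
s1 | XXX[Y]_   read Y → write X, move L, go to s2
s2 | XX[X]X_   read X → write Y, move R, go to s2
s2 | XXY[X]_   read X → write Y, move R, go to s2
s2 | XXYY[_]
No transition is defined for (s2, _); M halts in state s2.

s2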